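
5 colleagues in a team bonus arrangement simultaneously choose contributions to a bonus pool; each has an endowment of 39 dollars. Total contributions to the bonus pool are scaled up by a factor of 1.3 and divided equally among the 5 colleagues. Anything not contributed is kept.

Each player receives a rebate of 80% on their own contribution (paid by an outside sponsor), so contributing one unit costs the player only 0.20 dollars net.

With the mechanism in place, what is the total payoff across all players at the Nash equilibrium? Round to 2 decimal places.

With the mechanism, a contributed unit returns (1.3/5) / 0.20 = 1.3000 per unit of net cost to the contributor — now above 1 — so contributing fully is weakly dominant for every player.
So the Nash equilibrium is full contribution by all 5; the group earns 5 × (39 × 0.80 + 1.3 × 39) = 409.50.

409.50 dollars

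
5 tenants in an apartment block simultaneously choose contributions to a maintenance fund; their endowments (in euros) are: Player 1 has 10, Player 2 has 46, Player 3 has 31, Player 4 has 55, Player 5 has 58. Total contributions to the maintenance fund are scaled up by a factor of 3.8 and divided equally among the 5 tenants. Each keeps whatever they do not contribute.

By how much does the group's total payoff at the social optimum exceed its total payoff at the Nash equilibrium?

560.00 euros

The private return per contributed unit is 3.8/5 = 0.7600 < 1 for every player regardless of endowment, so the Nash equilibrium is zero contribution and the group total is Σ E_j = 10 + 46 + 31 + 55 + 58 = 200.
Each contributed unit returns 3.800 to the group, so the social optimum is full contribution by everyone: group total = 3.800 × 200 = 760.00.
Efficiency loss = (3.800 − 1) × 200 = 560.00.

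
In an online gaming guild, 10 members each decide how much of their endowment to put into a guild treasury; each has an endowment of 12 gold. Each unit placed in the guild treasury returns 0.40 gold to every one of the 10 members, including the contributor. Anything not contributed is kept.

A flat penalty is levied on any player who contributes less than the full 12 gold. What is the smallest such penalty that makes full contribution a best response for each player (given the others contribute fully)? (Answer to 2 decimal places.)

Given the others contribute fully, the best deviation is to contribute 0 (any partial contribution still incurs the fine and gives up units whose private return 0.40 is below 1).
Deviating from 12 to 0 saves 12 gold but forfeits the deviator's share of the drop in the guild treasury: 0.40 × 12 = 4.80.
So the deviation gain is 12 − 4.80 = 7.20, and the fine must be at least 7.20 gold to wipe it out.

7.20 gold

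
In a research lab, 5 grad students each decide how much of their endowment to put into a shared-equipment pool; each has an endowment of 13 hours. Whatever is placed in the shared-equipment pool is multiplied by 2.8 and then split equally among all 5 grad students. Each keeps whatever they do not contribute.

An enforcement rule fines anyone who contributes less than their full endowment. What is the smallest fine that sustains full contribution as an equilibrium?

Given the others contribute fully, the best deviation is to contribute 0 (any partial contribution still incurs the fine and gives up units whose private return 0.5600 is below 1).
Deviating from 13 to 0 saves 13 hours but forfeits the deviator's share of the drop in the shared-equipment pool: 2.8/5 × 13 = 7.28.
So the deviation gain is 13 − 7.28 = 5.72, and the fine must be at least 5.72 hours to wipe it out.

5.72 hours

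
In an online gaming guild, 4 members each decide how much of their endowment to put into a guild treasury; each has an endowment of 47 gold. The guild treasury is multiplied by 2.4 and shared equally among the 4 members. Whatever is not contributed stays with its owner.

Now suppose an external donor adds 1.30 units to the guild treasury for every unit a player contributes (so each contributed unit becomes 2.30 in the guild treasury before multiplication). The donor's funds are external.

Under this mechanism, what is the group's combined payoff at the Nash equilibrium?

1037.76 gold

With the mechanism, a contributed unit returns 2.4 × 2.30 / 4 = 1.3800 per unit of net cost to the contributor — now above 1 — so contributing fully is weakly dominant for every player.
At the Nash equilibrium everyone contributes 47. Group total payoff = 2.4 × 2.30 × 188 = 1037.76.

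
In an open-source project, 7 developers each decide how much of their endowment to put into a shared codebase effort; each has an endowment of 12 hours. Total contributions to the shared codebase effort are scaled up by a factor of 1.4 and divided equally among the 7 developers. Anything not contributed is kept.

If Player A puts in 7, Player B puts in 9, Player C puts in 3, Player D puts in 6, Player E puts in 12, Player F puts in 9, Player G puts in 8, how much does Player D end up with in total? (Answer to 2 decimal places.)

Total contributed: 7 + 9 + 3 + 6 + 12 + 9 + 8 = 54.
Each receives 1.4 × 54 / 7 = 10.80 from the shared codebase effort.
Player D keeps 12 − 6 = 6, so Player D's payoff is 6 + 10.80 = 16.80.

16.80 hours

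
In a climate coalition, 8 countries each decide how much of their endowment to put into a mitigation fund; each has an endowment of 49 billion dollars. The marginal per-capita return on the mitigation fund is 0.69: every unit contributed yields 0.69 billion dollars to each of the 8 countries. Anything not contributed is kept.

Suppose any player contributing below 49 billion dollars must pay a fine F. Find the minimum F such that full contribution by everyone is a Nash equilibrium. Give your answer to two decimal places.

Given the others contribute fully, the best deviation is to contribute 0 (any partial contribution still incurs the fine and gives up units whose private return 0.69 is below 1).
Deviating from 49 to 0 saves 49 billion dollars but forfeits the deviator's share of the drop in the mitigation fund: 0.69 × 49 = 33.81.
So the deviation gain is 49 − 33.81 = 15.19, and the fine must be at least 15.19 billion dollars to wipe it out.

15.19 billion dollars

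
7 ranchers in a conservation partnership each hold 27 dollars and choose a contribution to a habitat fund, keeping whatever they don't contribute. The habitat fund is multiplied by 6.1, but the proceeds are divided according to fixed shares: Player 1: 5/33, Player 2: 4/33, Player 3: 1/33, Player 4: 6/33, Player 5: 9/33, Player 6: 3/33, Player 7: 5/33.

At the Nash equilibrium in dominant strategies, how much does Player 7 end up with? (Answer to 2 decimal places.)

76.91 dollars

For player j, contributing a unit is worthwhile iff 6.1 × (j's share) ≥ 1, i.e. iff j's share is at least 0.1639.
The shares above 0.1639 belong to Player 4 and Player 5, contributing 27 each; the remaining 5 contribute 0. Total contributed: 54.
Player 7 keeps 27 and receives 6.1 × 54 × 5/33 = 49.91 from the habitat fund, for a payoff of 76.91.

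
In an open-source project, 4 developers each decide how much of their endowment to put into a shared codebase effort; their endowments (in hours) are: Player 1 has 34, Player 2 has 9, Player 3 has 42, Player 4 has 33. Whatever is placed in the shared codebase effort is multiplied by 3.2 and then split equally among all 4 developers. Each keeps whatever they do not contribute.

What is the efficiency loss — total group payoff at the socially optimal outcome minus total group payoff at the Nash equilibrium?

259.60 hours

The private return per contributed unit is 3.2/4 = 0.8000 < 1 for every player regardless of endowment, so the Nash equilibrium is zero contribution and the group total is Σ E_j = 34 + 9 + 42 + 33 = 118.
Each contributed unit returns 3.200 to the group, so the social optimum is full contribution by everyone: group total = 3.200 × 118 = 377.60.
Efficiency loss = (3.200 − 1) × 118 = 259.60.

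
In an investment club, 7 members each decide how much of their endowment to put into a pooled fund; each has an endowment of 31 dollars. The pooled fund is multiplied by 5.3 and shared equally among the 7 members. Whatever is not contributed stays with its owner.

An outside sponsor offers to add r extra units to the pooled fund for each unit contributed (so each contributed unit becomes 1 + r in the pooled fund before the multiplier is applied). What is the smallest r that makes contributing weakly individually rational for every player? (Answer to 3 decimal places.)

With matching at rate r, one contributed unit becomes (1 + r) in the pooled fund and returns 5.3 × (1 + r) / 7 to the contributor.
Setting this equal to 1: 1 + r = 7/5.3 = 1.3208.
So the minimum matching rate is r = 1.3208 − 1 = 0.321.

0.321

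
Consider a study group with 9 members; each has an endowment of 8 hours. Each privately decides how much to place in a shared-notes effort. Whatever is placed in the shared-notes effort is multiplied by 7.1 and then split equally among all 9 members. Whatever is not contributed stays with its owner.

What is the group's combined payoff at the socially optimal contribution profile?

511.20 hours

Each contributed unit returns 7.100 to the group as a whole (0.7889 to each of 9 players), which exceeds 1, so the social optimum is full contribution: group total = 7.100 × 72 = 511.20.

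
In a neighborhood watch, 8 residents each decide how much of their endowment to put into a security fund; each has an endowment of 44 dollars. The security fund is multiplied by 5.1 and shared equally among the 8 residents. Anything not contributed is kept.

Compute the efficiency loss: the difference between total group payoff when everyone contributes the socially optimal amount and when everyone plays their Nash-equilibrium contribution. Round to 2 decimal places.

Each contributed unit returns 5.1/8 = 0.6375 to its contributor — below 1 — so contributing 0 is dominant for every player. At the Nash equilibrium everyone keeps their 44, and the group total is 8 × 44 = 352.
Each contributed unit returns 5.100 to the group as a whole (0.6375 to each of 8 players), which exceeds 1, so the social optimum is full contribution: group total = 5.100 × 352 = 1795.20.
Efficiency loss = 1795.20 − 352 = 1443.20.

1443.20 dollars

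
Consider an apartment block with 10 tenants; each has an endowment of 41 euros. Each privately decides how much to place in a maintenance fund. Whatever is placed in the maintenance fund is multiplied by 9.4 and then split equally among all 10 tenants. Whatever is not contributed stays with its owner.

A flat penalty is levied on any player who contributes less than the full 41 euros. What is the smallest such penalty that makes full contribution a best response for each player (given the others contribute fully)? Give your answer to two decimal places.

2.46 euros

Given the others contribute fully, the best deviation is to contribute 0 (any partial contribution still incurs the fine and gives up units whose private return 0.9400 is below 1).
Deviating from 41 to 0 saves 41 euros but forfeits the deviator's share of the drop in the maintenance fund: 9.4/10 × 41 = 38.54.
So the deviation gain is 41 − 38.54 = 2.46, and the fine must be at least 2.46 euros to wipe it out.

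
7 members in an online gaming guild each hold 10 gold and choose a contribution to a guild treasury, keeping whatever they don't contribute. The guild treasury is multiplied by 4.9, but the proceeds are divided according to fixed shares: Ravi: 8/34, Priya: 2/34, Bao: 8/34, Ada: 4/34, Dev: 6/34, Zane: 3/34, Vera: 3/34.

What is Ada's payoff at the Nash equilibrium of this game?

21.53 gold

Each unit j contributes comes back to j as 4.9 × (j's share), so j prefers to contribute only if that share exceeds 1/4.9 = 0.2041; otherwise keeping the unit dominates.
Ravi and Bao are above the threshold, contributing 10 each; the remaining 5 contribute 0. Total contributed: 20.
Ada keeps 10 and receives 4.9 × 20 × 4/34 = 11.53 from the guild treasury, for a payoff of 21.53.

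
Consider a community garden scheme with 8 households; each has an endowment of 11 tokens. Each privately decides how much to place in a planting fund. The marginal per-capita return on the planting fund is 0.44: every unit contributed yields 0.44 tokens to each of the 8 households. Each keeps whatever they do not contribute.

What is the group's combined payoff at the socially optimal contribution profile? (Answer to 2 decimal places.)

Each contributed unit returns 3.520 to the group as a whole (0.44 to each of 8 players), which exceeds 1, so the social optimum is full contribution: group total = 3.520 × 88 = 309.76.

309.76 tokens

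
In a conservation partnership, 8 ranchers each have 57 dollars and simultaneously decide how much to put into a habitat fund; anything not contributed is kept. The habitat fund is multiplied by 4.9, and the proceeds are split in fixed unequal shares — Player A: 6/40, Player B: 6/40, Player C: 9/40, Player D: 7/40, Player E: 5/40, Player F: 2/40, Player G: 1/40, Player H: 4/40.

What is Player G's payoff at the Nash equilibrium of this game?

A player with share s gets back 4.9·s per unit contributed, so full contribution is dominant for anyone with s > 1/4.9 = 0.2041 and zero contribution is dominant for anyone below.
Player C alone (share 9/40) is above the threshold, contributing 57; the remaining 7 contribute 0. Total contributed: 57.
Player G keeps 57 and receives 4.9 × 57 × 1/40 = 6.98 from the habitat fund, for a payoff of 63.98.

63.98 dollars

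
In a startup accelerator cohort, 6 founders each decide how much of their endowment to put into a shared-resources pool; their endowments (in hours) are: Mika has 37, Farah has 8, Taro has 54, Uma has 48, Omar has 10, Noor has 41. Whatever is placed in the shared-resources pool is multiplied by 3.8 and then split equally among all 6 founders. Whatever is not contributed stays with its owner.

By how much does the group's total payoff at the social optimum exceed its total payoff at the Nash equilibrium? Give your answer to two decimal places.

The private return per contributed unit is 3.8/6 = 0.6333 < 1 for every player regardless of endowment, so the Nash equilibrium is zero contribution and the group total is Σ E_j = 37 + 8 + 54 + 48 + 10 + 41 = 198.
Each contributed unit returns 3.800 to the group, so the social optimum is full contribution by everyone: group total = 3.800 × 198 = 752.40.
Efficiency loss = (3.800 − 1) × 198 = 554.40.

554.40 hours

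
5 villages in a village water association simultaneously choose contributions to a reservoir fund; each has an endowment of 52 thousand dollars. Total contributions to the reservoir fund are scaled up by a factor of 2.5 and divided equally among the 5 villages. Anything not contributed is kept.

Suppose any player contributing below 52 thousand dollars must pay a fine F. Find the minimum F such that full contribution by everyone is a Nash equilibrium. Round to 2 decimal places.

26.00 thousand dollars

Given the others contribute fully, the best deviation is to contribute 0 (any partial contribution still incurs the fine and gives up units whose private return 0.5000 is below 1).
Deviating from 52 to 0 saves 52 thousand dollars but forfeits the deviator's share of the drop in the reservoir fund: 2.5/5 × 52 = 26.00.
So the deviation gain is 52 − 26.00 = 26.00, and the fine must be at least 26.00 thousand dollars to wipe it out.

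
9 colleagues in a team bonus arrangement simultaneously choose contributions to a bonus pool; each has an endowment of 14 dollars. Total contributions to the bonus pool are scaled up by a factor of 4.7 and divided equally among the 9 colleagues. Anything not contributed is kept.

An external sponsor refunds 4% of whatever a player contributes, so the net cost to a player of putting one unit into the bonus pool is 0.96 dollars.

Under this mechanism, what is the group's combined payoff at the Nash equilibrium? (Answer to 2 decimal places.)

126.00 dollars

The effective private return is (4.7/9) / 0.96 = 0.5440, which is still under 1, so the mechanism doesn't change anyone's dominant strategy: zero contribution.
At the Nash equilibrium no one contributes; group total payoff = 9 × 14 = 126.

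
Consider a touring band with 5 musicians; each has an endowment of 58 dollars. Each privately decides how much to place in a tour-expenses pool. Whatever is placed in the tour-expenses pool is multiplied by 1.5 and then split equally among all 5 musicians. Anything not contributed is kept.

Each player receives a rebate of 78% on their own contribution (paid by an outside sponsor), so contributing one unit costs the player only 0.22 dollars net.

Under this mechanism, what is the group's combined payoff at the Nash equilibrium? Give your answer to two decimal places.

661.20 dollars

The effective private return per unit is now (1.5/5) / 0.22 = 1.3636 > 1, so every player's dominant strategy flips to full contribution.
So the Nash equilibrium is full contribution by all 5; the group earns 5 × (58 × 0.78 + 1.5 × 58) = 661.20.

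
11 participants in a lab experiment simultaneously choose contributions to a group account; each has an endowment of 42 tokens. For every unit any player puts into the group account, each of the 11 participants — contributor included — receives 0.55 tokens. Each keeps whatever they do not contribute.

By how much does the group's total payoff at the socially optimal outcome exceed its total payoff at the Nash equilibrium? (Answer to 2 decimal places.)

The private return per contributed unit is 0.55 < 1, so contributing 0 is dominant for every player. At the Nash equilibrium everyone keeps their 42, and the group total is 11 × 42 = 462.
Each contributed unit returns 6.050 to the group as a whole (0.55 to each of 11 players), which exceeds 1, so the social optimum is full contribution: group total = 6.050 × 462 = 2795.10.
Efficiency loss = 2795.10 − 462 = 2333.10.

2333.10 tokens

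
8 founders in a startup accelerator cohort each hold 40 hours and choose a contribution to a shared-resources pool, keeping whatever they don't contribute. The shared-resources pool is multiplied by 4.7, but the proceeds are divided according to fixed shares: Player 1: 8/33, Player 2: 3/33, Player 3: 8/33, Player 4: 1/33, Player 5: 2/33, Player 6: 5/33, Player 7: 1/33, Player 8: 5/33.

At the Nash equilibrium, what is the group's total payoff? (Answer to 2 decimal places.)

616.00 hours

Player j's private return per contributed unit is 4.7 × (j's share). Contributing is weakly dominant for j when that share is at least 1/4.7 = 0.2128, and contributing 0 is dominant otherwise.
Player 1 and Player 3 clear that bar, contributing 40 each; the remaining 6 contribute 0. Total contributed: 80.
The shared-resources pool pays out 4.7 × 80 = 376.00 in total (split across the unequal shares, but the aggregate is all that matters for the group sum).
The 6 free-riders keep 40 each, adding 240. Group total = 240 + 376.00 = 616.00.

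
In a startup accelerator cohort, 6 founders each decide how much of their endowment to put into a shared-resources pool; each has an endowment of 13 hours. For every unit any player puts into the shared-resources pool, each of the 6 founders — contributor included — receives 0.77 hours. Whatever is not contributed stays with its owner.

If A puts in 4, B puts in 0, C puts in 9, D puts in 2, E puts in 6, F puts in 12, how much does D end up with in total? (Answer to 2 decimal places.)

36.41 hours

Total contributed: 4 + 0 + 9 + 2 + 6 + 12 = 33.
Each receives 0.77 × 33 = 25.41 from the shared-resources pool.
D keeps 13 − 2 = 11, so D's payoff is 11 + 25.41 = 36.41.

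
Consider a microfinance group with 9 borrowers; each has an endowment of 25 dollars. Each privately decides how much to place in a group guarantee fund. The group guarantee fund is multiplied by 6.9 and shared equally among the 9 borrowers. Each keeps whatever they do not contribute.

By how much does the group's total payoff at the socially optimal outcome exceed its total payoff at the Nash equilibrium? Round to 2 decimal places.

Each contributed unit returns 6.9/9 = 0.7667 to its contributor — below 1 — so contributing 0 is dominant for every player. At the Nash equilibrium everyone keeps their 25, and the group total is 9 × 25 = 225.
Each contributed unit returns 6.900 to the group as a whole (0.7667 to each of 9 players), which exceeds 1, so the social optimum is full contribution: group total = 6.900 × 225 = 1552.50.
Efficiency loss = 1552.50 − 225 = 1327.50.

1327.50 dollars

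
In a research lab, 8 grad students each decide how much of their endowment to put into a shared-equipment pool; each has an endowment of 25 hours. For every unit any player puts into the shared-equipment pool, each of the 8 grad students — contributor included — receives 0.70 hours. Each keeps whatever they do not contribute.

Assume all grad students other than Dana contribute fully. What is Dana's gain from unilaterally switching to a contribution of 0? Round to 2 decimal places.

7.50 hours

Switching from a contribution of 25 to 0 lets Dana keep an extra 25 hours, but lowers the shared-equipment pool by 25, which costs Dana their own share of that drop: 0.70 × 25 = 17.50.
Net gain = 25 − 17.50 = 7.50. The private return per contributed unit (0.70) is below 1, so free-riding is indeed the best response regardless of what the others do.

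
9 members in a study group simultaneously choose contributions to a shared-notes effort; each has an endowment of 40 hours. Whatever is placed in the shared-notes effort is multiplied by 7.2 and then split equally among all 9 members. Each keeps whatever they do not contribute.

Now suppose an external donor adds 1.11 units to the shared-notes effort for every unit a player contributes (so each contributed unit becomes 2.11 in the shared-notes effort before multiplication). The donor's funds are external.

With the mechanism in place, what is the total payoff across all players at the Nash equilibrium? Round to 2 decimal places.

With the mechanism, a contributed unit returns 7.2 × 2.11 / 9 = 1.6880 per unit of net cost to the contributor — now above 1 — so contributing fully is weakly dominant for every player.
So the Nash equilibrium is full contribution by all 9; the group earns 7.2 × 2.11 × 360 = 5469.12.

5469.12 hours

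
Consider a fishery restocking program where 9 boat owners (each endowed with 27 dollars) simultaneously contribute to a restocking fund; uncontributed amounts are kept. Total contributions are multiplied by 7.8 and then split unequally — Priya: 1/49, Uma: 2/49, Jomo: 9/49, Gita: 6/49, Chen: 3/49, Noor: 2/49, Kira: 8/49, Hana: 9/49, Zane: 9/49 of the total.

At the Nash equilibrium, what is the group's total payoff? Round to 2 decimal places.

977.40 dollars

Player j's private return per contributed unit is 7.8 × (j's share). Contributing is weakly dominant for j when that share is at least 1/7.8 = 0.1282, and contributing 0 is dominant otherwise.
Jomo, Kira, Hana and Zane are above the threshold, contributing 27 each; the remaining 5 contribute 0. Total contributed: 108.
The restocking fund pays out 7.8 × 108 = 842.40 in total (split across the unequal shares, but the aggregate is all that matters for the group sum).
The 5 free-riders keep 27 each, adding 135. Group total = 135 + 842.40 = 977.40.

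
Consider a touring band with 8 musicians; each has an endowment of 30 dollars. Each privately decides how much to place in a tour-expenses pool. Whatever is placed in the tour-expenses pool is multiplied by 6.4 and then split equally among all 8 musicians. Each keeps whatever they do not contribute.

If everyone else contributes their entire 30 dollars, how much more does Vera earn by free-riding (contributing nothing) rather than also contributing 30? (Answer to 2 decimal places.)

Switching from a contribution of 30 to 0 lets Vera keep an extra 30 dollars, but lowers the tour-expenses pool by 30, which costs Vera their own share of that drop: 6.4/8 × 30 = 24.00.
Net gain = 30 − 24.00 = 6.00. The private return per contributed unit (0.8000) is below 1, so free-riding is indeed the best response regardless of what the others do.

6.00 dollars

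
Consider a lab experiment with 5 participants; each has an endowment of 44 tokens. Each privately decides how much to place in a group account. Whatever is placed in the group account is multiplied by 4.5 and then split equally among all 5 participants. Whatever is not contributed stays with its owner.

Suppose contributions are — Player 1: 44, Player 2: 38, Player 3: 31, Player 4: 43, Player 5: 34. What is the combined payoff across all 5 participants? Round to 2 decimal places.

Total contributed: 44 + 38 + 31 + 43 + 34 = 190; total kept: 5 × 44 − 190 = 30.
The group account pays out 4.5 × 190 = 855.00 in aggregate.
Group total = 30 + 855.00 = 885.00.

885.00 tokens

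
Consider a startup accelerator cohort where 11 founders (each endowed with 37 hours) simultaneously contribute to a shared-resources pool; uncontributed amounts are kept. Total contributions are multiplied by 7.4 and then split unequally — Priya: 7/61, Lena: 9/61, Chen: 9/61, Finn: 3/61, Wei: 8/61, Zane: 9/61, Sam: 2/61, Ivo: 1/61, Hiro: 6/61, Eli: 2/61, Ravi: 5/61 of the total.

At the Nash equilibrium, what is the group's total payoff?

1117.40 hours

For player j, contributing a unit is worthwhile iff 7.4 × (j's share) ≥ 1, i.e. iff j's share is at least 0.1351.
Lena, Chen and Zane are above the threshold, contributing 37 each; the remaining 8 contribute 0. Total contributed: 111.
The shared-resources pool pays out 7.4 × 111 = 821.40 in total (split across the unequal shares, but the aggregate is all that matters for the group sum).
The 8 free-riders keep 37 each, adding 296. Group total = 296 + 821.40 = 1117.40.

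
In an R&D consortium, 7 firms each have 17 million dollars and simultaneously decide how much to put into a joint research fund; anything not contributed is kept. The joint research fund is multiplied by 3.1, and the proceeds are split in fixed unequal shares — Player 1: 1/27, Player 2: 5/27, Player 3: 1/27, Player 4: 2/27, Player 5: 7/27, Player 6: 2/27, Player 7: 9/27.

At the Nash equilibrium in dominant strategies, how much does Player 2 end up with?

Player j's private return per contributed unit is 3.1 × (j's share). Contributing is weakly dominant for j when that share is at least 1/3.1 = 0.3226, and contributing 0 is dominant otherwise.
The only share above 0.3226 is Player 7's 9/27, contributing 17; the remaining 6 contribute 0. Total contributed: 17.
Player 2 keeps 17 and receives 3.1 × 17 × 5/27 = 9.76 from the joint research fund, for a payoff of 26.76.

26.76 million dollars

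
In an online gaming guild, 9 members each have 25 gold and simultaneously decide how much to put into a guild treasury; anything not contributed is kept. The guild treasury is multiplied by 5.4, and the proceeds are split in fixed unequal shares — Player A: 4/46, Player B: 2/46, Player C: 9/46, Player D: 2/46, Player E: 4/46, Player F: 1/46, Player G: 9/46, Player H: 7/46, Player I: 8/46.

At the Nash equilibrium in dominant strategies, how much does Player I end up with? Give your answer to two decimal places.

71.96 gold

For player j, contributing a unit is worthwhile iff 5.4 × (j's share) ≥ 1, i.e. iff j's share is at least 0.1852.
Player C and Player G clear that bar, contributing 25 each; the remaining 7 contribute 0. Total contributed: 50.
Player I keeps 25 and receives 5.4 × 50 × 8/46 = 46.96 from the guild treasury, for a payoff of 71.96.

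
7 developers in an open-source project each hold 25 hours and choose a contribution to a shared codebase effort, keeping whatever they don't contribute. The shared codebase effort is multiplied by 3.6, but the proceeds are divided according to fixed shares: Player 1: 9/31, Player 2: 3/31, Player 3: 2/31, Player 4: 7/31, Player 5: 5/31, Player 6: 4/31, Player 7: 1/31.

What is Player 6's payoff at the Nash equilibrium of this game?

36.61 hours

Player j's private return per contributed unit is 3.6 × (j's share). Contributing is weakly dominant for j when that share is at least 1/3.6 = 0.2778, and contributing 0 is dominant otherwise.
Only Player 1 (9/31) clears that bar, contributing 25; the remaining 6 contribute 0. Total contributed: 25.
Player 6 keeps 25 and receives 3.6 × 25 × 4/31 = 11.61 from the shared codebase effort, for a payoff of 36.61.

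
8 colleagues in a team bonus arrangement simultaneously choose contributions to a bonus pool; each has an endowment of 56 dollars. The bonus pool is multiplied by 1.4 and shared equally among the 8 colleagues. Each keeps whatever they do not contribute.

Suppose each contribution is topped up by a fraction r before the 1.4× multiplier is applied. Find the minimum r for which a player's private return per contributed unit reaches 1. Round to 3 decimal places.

4.714

With matching at rate r, one contributed unit becomes (1 + r) in the bonus pool and returns 1.4 × (1 + r) / 8 to the contributor.
Setting this equal to 1: 1 + r = 8/1.4 = 5.7143.
So the minimum matching rate is r = 5.7143 − 1 = 4.714.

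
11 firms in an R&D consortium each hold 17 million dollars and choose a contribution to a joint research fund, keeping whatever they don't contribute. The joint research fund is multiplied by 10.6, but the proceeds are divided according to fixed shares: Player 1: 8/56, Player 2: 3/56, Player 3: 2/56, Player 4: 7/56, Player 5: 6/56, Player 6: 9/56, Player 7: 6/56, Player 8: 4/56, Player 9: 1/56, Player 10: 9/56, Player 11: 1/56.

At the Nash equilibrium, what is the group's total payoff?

1166.20 million dollars

For player j, contributing a unit is worthwhile iff 10.6 × (j's share) ≥ 1, i.e. iff j's share is at least 0.0943.
The shares above 0.0943 belong to Player 1, Player 4, Player 5, Player 6, Player 7 and Player 10, contributing 17 each; the remaining 5 contribute 0. Total contributed: 102.
The joint research fund pays out 10.6 × 102 = 1081.20 in total (split across the unequal shares, but the aggregate is all that matters for the group sum).
The 5 free-riders keep 17 each, adding 85. Group total = 85 + 1081.20 = 1166.20.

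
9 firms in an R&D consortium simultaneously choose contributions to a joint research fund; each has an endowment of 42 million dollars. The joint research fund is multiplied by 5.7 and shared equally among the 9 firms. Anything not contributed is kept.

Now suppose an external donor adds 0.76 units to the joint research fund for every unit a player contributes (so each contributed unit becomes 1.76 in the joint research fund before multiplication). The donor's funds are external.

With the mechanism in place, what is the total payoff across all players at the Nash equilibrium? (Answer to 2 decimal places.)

3792.10 million dollars

Under the mechanism each unit contributed yields 5.7 × 1.76 / 9 = 1.1147 back to its contributor per unit of net cost, which exceeds 1, making full contribution the dominant choice for everyone.
At the Nash equilibrium everyone contributes 42. Group total payoff = 5.7 × 1.76 × 378 = 3792.10.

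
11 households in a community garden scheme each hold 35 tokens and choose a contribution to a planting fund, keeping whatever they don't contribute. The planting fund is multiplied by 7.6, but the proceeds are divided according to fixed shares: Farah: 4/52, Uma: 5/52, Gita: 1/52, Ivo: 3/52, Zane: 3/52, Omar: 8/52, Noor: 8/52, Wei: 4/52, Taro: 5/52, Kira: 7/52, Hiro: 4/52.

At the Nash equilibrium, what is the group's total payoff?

A player with share s gets back 7.6·s per unit contributed, so full contribution is dominant for anyone with s > 1/7.6 = 0.1316 and zero contribution is dominant for anyone below.
The shares above 0.1316 belong to Omar, Noor and Kira, contributing 35 each; the remaining 8 contribute 0. Total contributed: 105.
The planting fund pays out 7.6 × 105 = 798.00 in total (split across the unequal shares, but the aggregate is all that matters for the group sum).
The 8 free-riders keep 35 each, adding 280. Group total = 280 + 798.00 = 1078.00.

1078.00 tokens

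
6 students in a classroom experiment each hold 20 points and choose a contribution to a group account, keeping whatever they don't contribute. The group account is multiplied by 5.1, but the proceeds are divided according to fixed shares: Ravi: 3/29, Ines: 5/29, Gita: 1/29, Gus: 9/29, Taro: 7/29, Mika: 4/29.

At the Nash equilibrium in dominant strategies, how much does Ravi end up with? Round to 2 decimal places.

For player j, contributing a unit is worthwhile iff 5.1 × (j's share) ≥ 1, i.e. iff j's share is at least 0.1961.
Gus and Taro clear that bar, contributing 20 each; the remaining 4 contribute 0. Total contributed: 40.
Ravi keeps 20 and receives 5.1 × 40 × 3/29 = 21.10 from the group account, for a payoff of 41.10.

41.10 points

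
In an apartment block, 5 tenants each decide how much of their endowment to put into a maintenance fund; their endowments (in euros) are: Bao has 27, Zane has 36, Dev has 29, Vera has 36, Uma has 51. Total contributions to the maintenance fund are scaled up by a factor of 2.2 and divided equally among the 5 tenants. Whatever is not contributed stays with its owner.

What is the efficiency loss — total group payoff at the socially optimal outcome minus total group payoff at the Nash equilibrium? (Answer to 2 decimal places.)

The private return per contributed unit is 2.2/5 = 0.4400 < 1 for every player regardless of endowment, so the Nash equilibrium is zero contribution and the group total is Σ E_j = 27 + 36 + 29 + 36 + 51 = 179.
Each contributed unit returns 2.200 to the group, so the social optimum is full contribution by everyone: group total = 2.200 × 179 = 393.80.
Efficiency loss = (2.200 − 1) × 179 = 214.80.

214.80 euros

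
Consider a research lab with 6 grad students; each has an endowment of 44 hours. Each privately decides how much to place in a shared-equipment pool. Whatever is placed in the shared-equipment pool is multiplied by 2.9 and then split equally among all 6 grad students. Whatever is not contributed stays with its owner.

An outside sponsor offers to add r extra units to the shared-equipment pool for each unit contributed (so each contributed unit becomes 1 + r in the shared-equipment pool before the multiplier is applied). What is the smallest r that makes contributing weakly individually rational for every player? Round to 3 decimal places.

1.069

With matching at rate r, one contributed unit becomes (1 + r) in the shared-equipment pool and returns 2.9 × (1 + r) / 6 to the contributor.
Setting this equal to 1: 1 + r = 6/2.9 = 2.0690.
So the minimum matching rate is r = 2.0690 − 1 = 1.069.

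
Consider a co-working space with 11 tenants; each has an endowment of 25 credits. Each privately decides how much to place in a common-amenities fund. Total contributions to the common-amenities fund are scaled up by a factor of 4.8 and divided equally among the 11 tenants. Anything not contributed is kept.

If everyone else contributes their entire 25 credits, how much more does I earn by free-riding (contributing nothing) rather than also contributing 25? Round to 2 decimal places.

Switching from a contribution of 25 to 0 lets I keep an extra 25 credits, but lowers the common-amenities fund by 25, which costs I their own share of that drop: 4.8/11 × 25 = 10.91.
Net gain = 25 − 10.91 = 14.09. The private return per contributed unit (0.4364) is below 1, so free-riding is indeed the best response regardless of what the others do.

14.09 credits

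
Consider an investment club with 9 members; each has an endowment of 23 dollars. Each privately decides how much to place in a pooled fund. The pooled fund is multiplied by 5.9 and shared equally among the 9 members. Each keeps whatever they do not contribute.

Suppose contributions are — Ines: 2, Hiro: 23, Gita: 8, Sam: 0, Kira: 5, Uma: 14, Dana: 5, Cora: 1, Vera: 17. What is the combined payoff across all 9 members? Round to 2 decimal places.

Total contributed: 2 + 23 + 8 + 0 + 5 + 14 + 5 + 1 + 17 = 75; total kept: 9 × 23 − 75 = 132.
The pooled fund pays out 5.9 × 75 = 442.50 in aggregate.
Group total = 132 + 442.50 = 574.50.

574.50 dollars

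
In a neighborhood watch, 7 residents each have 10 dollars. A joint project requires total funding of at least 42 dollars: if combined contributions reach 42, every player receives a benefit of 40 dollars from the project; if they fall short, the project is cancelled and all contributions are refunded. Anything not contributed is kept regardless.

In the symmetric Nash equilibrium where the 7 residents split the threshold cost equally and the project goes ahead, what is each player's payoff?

Equal share of the threshold: 42/7 = 6.
At this profile no one gains by cutting their contribution: any cut drops the total below 42, the project is cancelled, contributions are refunded, and the deviator ends with 10, which is less than 10 − 6 + 40 = 44. Contributing more than 6 just wastes the excess. So contributing exactly 6 is a best response.
Each player's payoff: 10 − 6 + 40 = 44.

44 dollars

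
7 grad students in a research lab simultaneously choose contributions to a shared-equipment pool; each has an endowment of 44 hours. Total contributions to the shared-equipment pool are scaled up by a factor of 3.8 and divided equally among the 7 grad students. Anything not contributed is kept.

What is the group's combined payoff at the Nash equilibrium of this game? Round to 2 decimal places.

308.00 hours

Each contributed unit returns 3.8/7 = 0.5429 to its contributor — below 1 — so contributing 0 is dominant for every player. At the Nash equilibrium everyone keeps their 44, and the group total is 7 × 44 = 308.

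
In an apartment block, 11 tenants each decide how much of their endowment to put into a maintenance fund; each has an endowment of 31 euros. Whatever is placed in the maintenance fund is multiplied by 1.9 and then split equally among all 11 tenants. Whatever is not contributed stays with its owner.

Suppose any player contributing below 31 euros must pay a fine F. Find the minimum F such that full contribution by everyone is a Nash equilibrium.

Given the others contribute fully, the best deviation is to contribute 0 (any partial contribution still incurs the fine and gives up units whose private return 0.1727 is below 1).
Deviating from 31 to 0 saves 31 euros but forfeits the deviator's share of the drop in the maintenance fund: 1.9/11 × 31 = 5.35.
So the deviation gain is 31 − 5.35 = 25.65, and the fine must be at least 25.65 euros to wipe it out.

25.65 euros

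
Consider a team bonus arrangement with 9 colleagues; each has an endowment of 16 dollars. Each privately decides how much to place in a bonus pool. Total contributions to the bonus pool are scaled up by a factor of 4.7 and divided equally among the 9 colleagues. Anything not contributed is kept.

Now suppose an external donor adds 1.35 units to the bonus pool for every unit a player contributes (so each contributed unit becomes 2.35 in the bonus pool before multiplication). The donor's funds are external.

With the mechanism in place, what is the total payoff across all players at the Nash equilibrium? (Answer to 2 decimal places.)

Under the mechanism each unit contributed yields 4.7 × 2.35 / 9 = 1.2272 back to its contributor per unit of net cost, which exceeds 1, making full contribution the dominant choice for everyone.
At the Nash equilibrium everyone contributes 16. Group total payoff = 4.7 × 2.35 × 144 = 1590.48.

1590.48 dollars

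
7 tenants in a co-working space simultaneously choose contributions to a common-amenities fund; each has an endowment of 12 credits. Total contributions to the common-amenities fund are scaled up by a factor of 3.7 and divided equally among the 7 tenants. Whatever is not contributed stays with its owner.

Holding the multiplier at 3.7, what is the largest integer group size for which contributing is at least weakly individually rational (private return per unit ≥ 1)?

3

Private return per unit is 3.7/(group size), which is ≥ 1 whenever the group size is ≤ 3.7.
The largest such integer is 3.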